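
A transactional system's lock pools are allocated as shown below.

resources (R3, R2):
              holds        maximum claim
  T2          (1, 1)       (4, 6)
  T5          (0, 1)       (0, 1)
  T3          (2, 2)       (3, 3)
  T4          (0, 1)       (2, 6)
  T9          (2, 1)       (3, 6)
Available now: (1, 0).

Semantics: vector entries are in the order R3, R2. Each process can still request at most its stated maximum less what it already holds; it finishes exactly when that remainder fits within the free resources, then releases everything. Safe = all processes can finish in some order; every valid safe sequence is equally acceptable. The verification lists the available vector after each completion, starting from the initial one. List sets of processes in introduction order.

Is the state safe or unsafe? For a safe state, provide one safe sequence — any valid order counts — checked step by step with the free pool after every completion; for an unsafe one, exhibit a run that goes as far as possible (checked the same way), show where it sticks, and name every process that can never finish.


UNSAFE.
Key observation: the pool after T5, T3 is (3, 3); every surviving request exceeds it in R2, so progress ends there.
The run T5, T3 cannot be extended any further. Step-by-step check:
  pool = (1, 0)
  run T5 (needs (0, 0), free (1, 0)); after release of (0, 1) the pool is (1, 1)
  run T3 (needs (1, 1), free (1, 1)); after release of (2, 2) the pool is (3, 3)
  blocked: T2 wants (3, 5), pool (3, 3) — not enough R2
  blocked: T4 wants (2, 5), pool (3, 3) — not enough R2
  blocked: T9 wants (1, 5), pool (3, 3) — not enough R2
Never able to finish: T2, T4 and T9.


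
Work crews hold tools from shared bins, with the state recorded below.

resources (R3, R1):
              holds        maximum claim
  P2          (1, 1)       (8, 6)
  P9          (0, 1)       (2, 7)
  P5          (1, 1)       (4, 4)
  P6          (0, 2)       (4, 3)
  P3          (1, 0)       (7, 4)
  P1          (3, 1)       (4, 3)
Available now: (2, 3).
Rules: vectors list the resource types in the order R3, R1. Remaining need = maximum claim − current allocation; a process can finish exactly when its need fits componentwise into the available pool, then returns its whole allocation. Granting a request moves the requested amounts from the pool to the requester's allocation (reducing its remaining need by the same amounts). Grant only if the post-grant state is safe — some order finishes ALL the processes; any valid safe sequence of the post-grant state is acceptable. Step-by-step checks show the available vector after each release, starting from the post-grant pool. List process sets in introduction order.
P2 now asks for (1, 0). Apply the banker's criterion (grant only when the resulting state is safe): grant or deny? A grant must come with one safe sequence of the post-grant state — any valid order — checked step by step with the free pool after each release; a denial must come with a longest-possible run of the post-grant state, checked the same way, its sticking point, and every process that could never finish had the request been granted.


DENY — the pretend-granted state is unsafe.
Key observation: P1, P5, P6, P9 can finish, but then (5, 8) is all there is, and the blocked group's R3 demands exceed it.
After a pretend grant, a maximal execution: P1, P5, P6, P9 — then nothing else fits. Walking it through:
  pool = (1, 3)
  P1: need (1, 2) fits (1, 3); releases (3, 1), pool now (4, 4)
  P5: need (3, 3) fits (4, 4); releases (1, 1), pool now (5, 5)
  P6: need (4, 1) fits (5, 5); releases (0, 2), pool now (5, 7)
  P9: need (2, 6) fits (5, 7); releases (0, 1), pool now (5, 8)
  P2 cannot run: need (6, 5) vs free (5, 8) (insufficient R3)
  P3 cannot run: need (6, 4) vs free (5, 8) (insufficient R3)
Had the request been granted, P2 and P3 could never finish.


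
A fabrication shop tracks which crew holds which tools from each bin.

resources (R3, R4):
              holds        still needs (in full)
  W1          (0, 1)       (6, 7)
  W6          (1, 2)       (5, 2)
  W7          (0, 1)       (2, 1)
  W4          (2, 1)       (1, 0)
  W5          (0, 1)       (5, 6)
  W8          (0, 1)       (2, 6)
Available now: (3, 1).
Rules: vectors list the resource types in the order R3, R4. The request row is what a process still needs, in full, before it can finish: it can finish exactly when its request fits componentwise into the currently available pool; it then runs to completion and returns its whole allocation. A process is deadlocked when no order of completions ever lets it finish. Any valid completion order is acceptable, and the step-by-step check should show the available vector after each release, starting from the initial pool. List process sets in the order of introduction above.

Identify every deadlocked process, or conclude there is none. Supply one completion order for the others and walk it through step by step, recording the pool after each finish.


Deadlocked set: W1, W5 and W8.
Key observation: once W7, W4, W6 finish, the pool peaks at (6, 5) — and every remaining process still needs more R4 than that.
The rest can finish in the order W7, W4, W6. Verifying each step:
  pool = (3, 1)
  W7 needs (2, 1) <= (3, 1) -> finishes; pool += (0, 1) = (3, 2)
  W4 needs (1, 0) <= (3, 2) -> finishes; pool += (2, 1) = (5, 3)
  W6 needs (5, 2) <= (5, 3) -> finishes; pool += (1, 2) = (6, 5)
The blocked processes can never fit:
  W1 still needs (6, 7) but only (6, 5) is free — short on R4
  W5 still needs (5, 6) but only (6, 5) is free — short on R4
  W8 still needs (2, 6) but only (6, 5) is free — short on R4


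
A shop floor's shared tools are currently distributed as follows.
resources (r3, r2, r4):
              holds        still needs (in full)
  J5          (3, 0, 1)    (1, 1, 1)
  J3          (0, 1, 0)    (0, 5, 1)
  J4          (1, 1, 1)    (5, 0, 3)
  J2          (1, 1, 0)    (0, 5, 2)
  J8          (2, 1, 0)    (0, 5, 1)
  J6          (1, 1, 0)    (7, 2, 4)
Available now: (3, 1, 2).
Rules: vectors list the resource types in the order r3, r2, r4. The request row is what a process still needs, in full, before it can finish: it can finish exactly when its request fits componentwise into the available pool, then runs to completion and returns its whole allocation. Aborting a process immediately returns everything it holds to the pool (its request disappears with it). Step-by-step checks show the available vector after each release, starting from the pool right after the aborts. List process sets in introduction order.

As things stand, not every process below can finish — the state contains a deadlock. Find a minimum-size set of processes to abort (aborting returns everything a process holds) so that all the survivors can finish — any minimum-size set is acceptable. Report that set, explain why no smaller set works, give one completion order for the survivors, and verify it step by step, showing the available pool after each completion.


Minimum abort set: J3 and J8.
Key observation: no ordering could ever have run J2 before the abort of J3 and J8; with (2, 2, 0) back in the pool it fits at step 4.
Why nothing smaller works — every single abort fails: J5 alone leaves J3 blocked (short on r2); J3 alone leaves J2 blocked (short on r2); J4 alone leaves J3 blocked (short on r2); J2 alone leaves J3 blocked (short on r2); J8 alone leaves J3 blocked (short on r2); J6 alone leaves J3 blocked (short on r2).
One survivor order: J5, J4, J6, J2. Check, step by step (post-abort pool first):
  pool = (5, 3, 2)
  J5: need (1, 1, 1) fits (5, 3, 2); releases (3, 0, 1), pool now (8, 3, 3)
  J4: need (5, 0, 3) fits (8, 3, 3); releases (1, 1, 1), pool now (9, 4, 4)
  J6: need (7, 2, 4) fits (9, 4, 4); releases (1, 1, 0), pool now (10, 5, 4)
  J2: need (0, 5, 2) fits (10, 5, 4); releases (1, 1, 0), pool now (11, 6, 4)


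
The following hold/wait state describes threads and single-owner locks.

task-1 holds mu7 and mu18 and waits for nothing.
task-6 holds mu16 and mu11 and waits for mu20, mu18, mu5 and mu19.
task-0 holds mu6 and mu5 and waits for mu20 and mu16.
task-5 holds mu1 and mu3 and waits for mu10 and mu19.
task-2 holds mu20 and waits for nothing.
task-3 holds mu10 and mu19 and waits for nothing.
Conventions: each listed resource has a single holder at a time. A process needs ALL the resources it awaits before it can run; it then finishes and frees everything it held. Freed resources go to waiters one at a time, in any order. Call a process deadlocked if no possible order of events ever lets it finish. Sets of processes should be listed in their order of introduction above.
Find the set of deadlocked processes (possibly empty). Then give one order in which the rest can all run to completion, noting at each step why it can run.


The deadlocked set is task-6 and task-0.
Key observation: nobody on the ring task-6 -> task-0 -> task-6 can start until another member finishes, which never happens; no other process is dragged down with it.
A valid finishing order for the others: task-3, task-5, task-2, task-1.
Verifying each step:
  task-3 waits on nothing -> runs at once and releases mu10 and mu19
  task-5 waits on mu10 and mu19 — all released -> runs and releases mu1 and mu3
  task-2 waits on nothing -> runs at once and releases mu20
  task-1 waits on nothing -> runs at once and releases mu7 and mu18


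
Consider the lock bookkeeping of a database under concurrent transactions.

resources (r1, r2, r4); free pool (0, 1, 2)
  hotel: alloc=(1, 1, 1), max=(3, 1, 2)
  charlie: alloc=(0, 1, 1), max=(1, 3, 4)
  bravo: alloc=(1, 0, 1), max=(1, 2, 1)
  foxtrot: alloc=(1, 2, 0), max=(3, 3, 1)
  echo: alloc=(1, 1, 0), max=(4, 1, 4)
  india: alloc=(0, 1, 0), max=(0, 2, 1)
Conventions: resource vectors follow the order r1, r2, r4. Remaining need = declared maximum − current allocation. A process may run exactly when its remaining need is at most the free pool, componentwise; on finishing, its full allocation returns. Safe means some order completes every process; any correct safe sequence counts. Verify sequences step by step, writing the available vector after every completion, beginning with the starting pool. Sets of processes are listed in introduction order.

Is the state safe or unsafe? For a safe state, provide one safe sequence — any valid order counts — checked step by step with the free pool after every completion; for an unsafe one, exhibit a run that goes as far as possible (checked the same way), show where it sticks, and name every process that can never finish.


The state is UNSAFE.
Key observation: even finishing india, bravo, charlie leaves just (1, 3, 4) free — too little r1 for any of the remaining processes.
The run india, bravo, charlie cannot be extended any further. Walking it through:
  pool = (0, 1, 2)
  run india (needs (0, 1, 1), free (0, 1, 2)); after release of (0, 1, 0) the pool is (0, 2, 2)
  run bravo (needs (0, 2, 0), free (0, 2, 2)); after release of (1, 0, 1) the pool is (1, 2, 3)
  run charlie (needs (1, 2, 3), free (1, 2, 3)); after release of (0, 1, 1) the pool is (1, 3, 4)
  hotel cannot run: need (2, 0, 1) vs free (1, 3, 4) (insufficient r1)
  foxtrot cannot run: need (2, 1, 1) vs free (1, 3, 4) (insufficient r1)
  echo cannot run: need (3, 0, 4) vs free (1, 3, 4) (insufficient r1)
Processes that can never finish: hotel, foxtrot and echo.


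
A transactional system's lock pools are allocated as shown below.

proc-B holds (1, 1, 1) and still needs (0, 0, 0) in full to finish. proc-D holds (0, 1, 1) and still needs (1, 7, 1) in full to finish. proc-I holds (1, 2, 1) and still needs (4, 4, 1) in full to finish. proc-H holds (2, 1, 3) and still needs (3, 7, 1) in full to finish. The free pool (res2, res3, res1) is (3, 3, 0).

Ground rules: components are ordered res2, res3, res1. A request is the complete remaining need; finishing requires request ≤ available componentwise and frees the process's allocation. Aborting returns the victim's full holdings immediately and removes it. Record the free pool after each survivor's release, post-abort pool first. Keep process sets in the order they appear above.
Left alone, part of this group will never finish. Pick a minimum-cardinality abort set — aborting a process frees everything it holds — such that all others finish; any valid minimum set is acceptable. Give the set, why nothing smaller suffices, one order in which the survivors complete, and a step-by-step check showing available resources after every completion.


The answer: abort proc-H.
Key observation: aborting proc-H returns (2, 1, 3), and proc-D — hopeless before — runs at step 3 with the returned capacity in the pool.
Why nothing smaller works: aborting no one leaves the state deadlocked as given.
One survivor order: proc-B, proc-I, proc-D. Verifying each step (post-abort pool first):
  pool = (5, 4, 3)
  run proc-B (needs (0, 0, 0), free (5, 4, 3)); after release of (1, 1, 1) the pool is (6, 5, 4)
  run proc-I (needs (4, 4, 1), free (6, 5, 4)); after release of (1, 2, 1) the pool is (7, 7, 5)
  run proc-D (needs (1, 7, 1), free (7, 7, 5)); after release of (0, 1, 1) the pool is (7, 8, 6)


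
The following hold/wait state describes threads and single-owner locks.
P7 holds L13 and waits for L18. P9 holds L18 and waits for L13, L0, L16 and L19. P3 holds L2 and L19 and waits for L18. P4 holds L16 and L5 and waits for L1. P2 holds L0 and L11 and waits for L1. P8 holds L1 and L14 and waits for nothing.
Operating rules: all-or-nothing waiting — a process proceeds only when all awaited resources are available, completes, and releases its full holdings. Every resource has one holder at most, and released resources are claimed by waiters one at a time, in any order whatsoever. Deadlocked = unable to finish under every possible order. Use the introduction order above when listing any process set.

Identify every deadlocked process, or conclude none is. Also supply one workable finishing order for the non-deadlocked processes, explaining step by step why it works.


Deadlocked: P7, P9 and P3.
Key observation: the cycle P7 -> P9 -> P7 can never break — each member waits on the next; P3 is caught in further circular waits.
The rest can finish in the order P8, P2, P4.
Walking it through:
  run P8 (it waits on nothing); releases L1 and L14
  P2 waits on L1 — all released -> runs and releases L0 and L11
  P4 waits on L1 — all released -> runs and releases L16 and L5


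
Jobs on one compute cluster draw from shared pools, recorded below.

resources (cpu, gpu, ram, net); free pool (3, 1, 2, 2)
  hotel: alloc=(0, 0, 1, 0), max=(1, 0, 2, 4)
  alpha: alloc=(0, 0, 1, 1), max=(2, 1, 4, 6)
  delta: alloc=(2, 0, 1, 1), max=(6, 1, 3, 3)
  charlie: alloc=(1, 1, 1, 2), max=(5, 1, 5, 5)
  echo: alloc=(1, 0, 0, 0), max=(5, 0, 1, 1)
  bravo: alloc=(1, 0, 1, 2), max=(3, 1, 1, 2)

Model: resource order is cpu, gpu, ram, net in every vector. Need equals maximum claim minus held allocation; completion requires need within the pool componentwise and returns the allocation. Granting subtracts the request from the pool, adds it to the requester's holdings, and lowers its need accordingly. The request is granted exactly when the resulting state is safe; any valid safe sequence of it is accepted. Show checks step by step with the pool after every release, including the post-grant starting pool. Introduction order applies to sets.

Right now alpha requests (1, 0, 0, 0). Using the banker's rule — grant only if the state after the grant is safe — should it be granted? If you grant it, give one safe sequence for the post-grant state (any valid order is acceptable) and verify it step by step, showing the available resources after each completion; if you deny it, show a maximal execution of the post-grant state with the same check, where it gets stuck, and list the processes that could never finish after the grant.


DENY. Granting would leave the state unsafe.
Key observation: after bravo, hotel the pool peaks at (3, 1, 4, 4), and each blocked process is short somewhere: alpha on net; delta on cpu; charlie on cpu; echo on cpu.
On the post-grant state, bravo, hotel is a maximal run — nothing extends it. Check, step by step:
  pool = (2, 1, 2, 2)
  bravo: need (2, 1, 0, 0) fits (2, 1, 2, 2); releases (1, 0, 1, 2), pool now (3, 1, 3, 4)
  hotel: need (1, 0, 1, 4) fits (3, 1, 3, 4); releases (0, 0, 1, 0), pool now (3, 1, 4, 4)
  blocked: alpha wants (1, 1, 3, 5), pool (3, 1, 4, 4) — not enough net
  blocked: delta wants (4, 1, 2, 2), pool (3, 1, 4, 4) — not enough cpu
  blocked: charlie wants (4, 0, 4, 3), pool (3, 1, 4, 4) — not enough cpu
  blocked: echo wants (4, 0, 1, 1), pool (3, 1, 4, 4) — not enough cpu
Had the request been granted, alpha, delta, charlie and echo could never finish.


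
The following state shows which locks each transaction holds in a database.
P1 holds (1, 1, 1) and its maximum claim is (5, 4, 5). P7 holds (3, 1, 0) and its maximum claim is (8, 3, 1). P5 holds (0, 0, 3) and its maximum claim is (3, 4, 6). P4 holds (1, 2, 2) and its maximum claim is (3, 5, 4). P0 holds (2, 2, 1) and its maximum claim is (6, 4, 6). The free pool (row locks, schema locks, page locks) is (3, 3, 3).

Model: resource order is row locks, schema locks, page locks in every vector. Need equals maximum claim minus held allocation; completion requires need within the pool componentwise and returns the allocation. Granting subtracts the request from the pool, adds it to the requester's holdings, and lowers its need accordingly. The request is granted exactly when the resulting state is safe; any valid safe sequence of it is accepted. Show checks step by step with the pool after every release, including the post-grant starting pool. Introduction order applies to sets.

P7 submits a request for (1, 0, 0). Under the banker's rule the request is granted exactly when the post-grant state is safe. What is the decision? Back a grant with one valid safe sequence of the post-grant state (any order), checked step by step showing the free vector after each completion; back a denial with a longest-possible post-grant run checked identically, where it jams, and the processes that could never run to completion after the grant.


DENY: after the grant no complete ordering would exist.
Key observation: after P4, P5 complete, (3, 5, 8) is the best the pool ever gets, yet each leftover process wants more row locks.
Pretend the grant happened; the run P4, P5 goes as far as possible. Walking it through:
  pool = (2, 3, 3)
  run P4 (needs (2, 3, 2), free (2, 3, 3)); after release of (1, 2, 2) the pool is (3, 5, 5)
  run P5 (needs (3, 4, 3), free (3, 5, 5)); after release of (0, 0, 3) the pool is (3, 5, 8)
  P1 still needs (4, 3, 4) but only (3, 5, 8) is free — short on row locks
  P7 still needs (4, 2, 1) but only (3, 5, 8) is free — short on row locks
  P0 still needs (4, 2, 5) but only (3, 5, 8) is free — short on row locks
Post-grant, the permanently blocked set is P1, P7 and P0.


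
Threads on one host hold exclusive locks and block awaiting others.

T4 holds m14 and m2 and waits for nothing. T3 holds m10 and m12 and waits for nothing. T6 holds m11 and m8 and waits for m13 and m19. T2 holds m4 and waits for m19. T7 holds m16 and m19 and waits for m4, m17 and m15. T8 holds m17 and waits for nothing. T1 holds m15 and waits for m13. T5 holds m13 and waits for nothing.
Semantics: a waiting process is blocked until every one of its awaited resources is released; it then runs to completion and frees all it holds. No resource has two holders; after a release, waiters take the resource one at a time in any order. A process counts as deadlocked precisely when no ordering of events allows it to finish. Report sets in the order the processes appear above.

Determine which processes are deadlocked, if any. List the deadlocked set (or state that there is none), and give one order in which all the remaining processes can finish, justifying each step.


The deadlocked set is T6, T2 and T7.
Key observation: along T7 -> T2 -> T7, each member waits on what the next one holds — a deadlock; T6 waits into the deadlock from upstream.
The rest can finish in the order T5, T3, T1, T4, T8.
Step-by-step check:
  run T5 (it waits on nothing); releases m13
  run T3 (it waits on nothing); releases m10 and m12
  T1: everything it awaited (m13) is free; runs, freeing m15
  run T4 (it waits on nothing); releases m14 and m2
  run T8 (it waits on nothing); releases m17


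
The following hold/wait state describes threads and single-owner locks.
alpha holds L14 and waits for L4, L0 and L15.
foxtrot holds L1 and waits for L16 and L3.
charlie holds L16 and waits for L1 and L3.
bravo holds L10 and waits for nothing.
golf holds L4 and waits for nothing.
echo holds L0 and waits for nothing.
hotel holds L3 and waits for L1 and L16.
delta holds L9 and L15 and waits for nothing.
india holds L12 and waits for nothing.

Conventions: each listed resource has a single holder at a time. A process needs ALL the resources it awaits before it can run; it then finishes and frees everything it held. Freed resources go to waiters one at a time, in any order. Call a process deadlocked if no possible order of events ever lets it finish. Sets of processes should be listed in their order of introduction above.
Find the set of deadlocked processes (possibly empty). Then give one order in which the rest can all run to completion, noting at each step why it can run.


Deadlocked: foxtrot, charlie and hotel.
Key observation: the wait chain closes on itself along foxtrot -> charlie -> foxtrot; hotel is caught in further circular waits.
The rest can finish in the order golf, india, echo, bravo, delta, alpha.
Verifying each step:
  golf waits on nothing -> runs at once and releases L4
  india waits on nothing -> runs at once and releases L12
  echo waits on nothing -> runs at once and releases L0
  bravo waits on nothing -> runs at once and releases L10
  delta waits on nothing -> runs at once and releases L9 and L15
  run alpha (all its waits — L4, L0 and L15 — are resolved); releases L14


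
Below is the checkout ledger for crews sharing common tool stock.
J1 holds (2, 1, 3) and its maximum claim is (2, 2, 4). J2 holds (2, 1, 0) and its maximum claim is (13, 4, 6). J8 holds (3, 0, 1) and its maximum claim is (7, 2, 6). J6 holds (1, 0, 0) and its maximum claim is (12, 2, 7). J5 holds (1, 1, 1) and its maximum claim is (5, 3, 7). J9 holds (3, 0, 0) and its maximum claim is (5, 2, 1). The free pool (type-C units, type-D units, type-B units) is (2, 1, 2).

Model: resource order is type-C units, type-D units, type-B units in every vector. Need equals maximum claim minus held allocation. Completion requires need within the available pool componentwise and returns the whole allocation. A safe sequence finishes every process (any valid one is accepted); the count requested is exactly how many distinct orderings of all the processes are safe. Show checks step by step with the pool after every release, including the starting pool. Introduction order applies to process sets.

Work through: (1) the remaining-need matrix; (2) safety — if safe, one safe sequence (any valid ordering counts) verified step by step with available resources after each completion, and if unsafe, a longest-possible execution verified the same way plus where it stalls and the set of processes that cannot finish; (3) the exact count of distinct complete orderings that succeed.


(1) Remaining need (order type-C units, type-D units, type-B units):
  J1: (0, 1, 1)
  J2: (11, 3, 6)
  J8: (4, 2, 5)
  J6: (11, 2, 7)
  J5: (4, 2, 6)
  J9: (2, 2, 1)
(2) SAFE. One safe sequence: J1, J8, J5, J9, J2, J6.
Key observation: J1 is the earliest step where a requested resource binds exactly: need (0, 1, 1), pool (2, 1, 2) at its turn.
Walking it through:
  pool = (2, 1, 2)
  run J1 (needs (0, 1, 1), free (2, 1, 2)); after release of (2, 1, 3) the pool is (4, 2, 5)
  run J8 (needs (4, 2, 5), free (4, 2, 5)); after release of (3, 0, 1) the pool is (7, 2, 6)
  run J5 (needs (4, 2, 6), free (7, 2, 6)); after release of (1, 1, 1) the pool is (8, 3, 7)
  run J9 (needs (2, 2, 1), free (8, 3, 7)); after release of (3, 0, 0) the pool is (11, 3, 7)
  run J2 (needs (11, 3, 6), free (11, 3, 7)); after release of (2, 1, 0) the pool is (13, 4, 7)
  run J6 (needs (11, 2, 7), free (13, 4, 7)); after release of (1, 0, 0) the pool is (14, 4, 7)
(3) Exactly 6 of the possible complete orderings are safe sequences.


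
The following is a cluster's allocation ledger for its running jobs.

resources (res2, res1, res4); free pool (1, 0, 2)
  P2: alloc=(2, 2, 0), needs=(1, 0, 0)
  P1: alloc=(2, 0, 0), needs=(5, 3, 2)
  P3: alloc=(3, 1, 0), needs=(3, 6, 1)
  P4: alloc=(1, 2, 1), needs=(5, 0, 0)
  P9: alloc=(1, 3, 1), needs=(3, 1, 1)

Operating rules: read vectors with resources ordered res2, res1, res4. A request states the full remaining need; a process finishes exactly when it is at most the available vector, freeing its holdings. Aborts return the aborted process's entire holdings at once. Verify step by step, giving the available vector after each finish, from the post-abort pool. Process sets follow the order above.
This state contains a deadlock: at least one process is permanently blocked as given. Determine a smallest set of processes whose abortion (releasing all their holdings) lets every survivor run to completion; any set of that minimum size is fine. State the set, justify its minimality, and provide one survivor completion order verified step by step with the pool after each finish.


Minimum abort set: P4.
Key observation: P3 could never have finished before the abort; with (1, 2, 1) returned by P4, it fits at step 3.
No smaller set exists: with zero aborts the deadlock remains.
Survivors finish in the order: P2, P9, P3, P1. Step-by-step check (pool after the aborts first):
  pool = (2, 2, 3)
  run P2 (needs (1, 0, 0), free (2, 2, 3)); after release of (2, 2, 0) the pool is (4, 4, 3)
  run P9 (needs (3, 1, 1), free (4, 4, 3)); after release of (1, 3, 1) the pool is (5, 7, 4)
  run P3 (needs (3, 6, 1), free (5, 7, 4)); after release of (3, 1, 0) the pool is (8, 8, 4)
  run P1 (needs (5, 3, 2), free (8, 8, 4)); after release of (2, 0, 0) the pool is (10, 8, 4)


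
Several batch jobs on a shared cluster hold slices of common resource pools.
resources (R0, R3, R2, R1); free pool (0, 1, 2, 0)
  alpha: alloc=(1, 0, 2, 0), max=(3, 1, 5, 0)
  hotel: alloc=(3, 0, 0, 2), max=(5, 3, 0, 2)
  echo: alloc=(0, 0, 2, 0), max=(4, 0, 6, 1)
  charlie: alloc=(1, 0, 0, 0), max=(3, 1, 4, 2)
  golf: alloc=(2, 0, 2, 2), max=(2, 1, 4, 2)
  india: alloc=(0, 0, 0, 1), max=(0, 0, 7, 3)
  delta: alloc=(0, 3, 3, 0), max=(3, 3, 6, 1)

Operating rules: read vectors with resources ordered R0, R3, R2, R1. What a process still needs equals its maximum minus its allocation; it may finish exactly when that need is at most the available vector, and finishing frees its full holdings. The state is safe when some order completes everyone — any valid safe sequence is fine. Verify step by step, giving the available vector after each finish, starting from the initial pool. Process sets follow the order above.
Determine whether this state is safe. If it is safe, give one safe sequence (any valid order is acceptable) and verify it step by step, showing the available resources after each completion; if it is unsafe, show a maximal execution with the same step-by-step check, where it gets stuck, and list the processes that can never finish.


SAFE, for example via the order golf, alpha, delta, hotel, india, echo, charlie.
Key observation: golf marks the first exact bind of the order: its need (0, 1, 2, 0) fits the free (0, 1, 2, 0) with zero slack on a requested resource.
Verifying each step:
  pool = (0, 1, 2, 0)
  run golf (needs (0, 1, 2, 0), free (0, 1, 2, 0)); after release of (2, 0, 2, 2) the pool is (2, 1, 4, 2)
  run alpha (needs (2, 1, 3, 0), free (2, 1, 4, 2)); after release of (1, 0, 2, 0) the pool is (3, 1, 6, 2)
  run delta (needs (3, 0, 3, 1), free (3, 1, 6, 2)); after release of (0, 3, 3, 0) the pool is (3, 4, 9, 2)
  run hotel (needs (2, 3, 0, 0), free (3, 4, 9, 2)); after release of (3, 0, 0, 2) the pool is (6, 4, 9, 4)
  run india (needs (0, 0, 7, 2), free (6, 4, 9, 4)); after release of (0, 0, 0, 1) the pool is (6, 4, 9, 5)
  run echo (needs (4, 0, 4, 1), free (6, 4, 9, 5)); after release of (0, 0, 2, 0) the pool is (6, 4, 11, 5)
  run charlie (needs (2, 1, 4, 2), free (6, 4, 11, 5)); after release of (1, 0, 0, 0) the pool is (7, 4, 11, 5)


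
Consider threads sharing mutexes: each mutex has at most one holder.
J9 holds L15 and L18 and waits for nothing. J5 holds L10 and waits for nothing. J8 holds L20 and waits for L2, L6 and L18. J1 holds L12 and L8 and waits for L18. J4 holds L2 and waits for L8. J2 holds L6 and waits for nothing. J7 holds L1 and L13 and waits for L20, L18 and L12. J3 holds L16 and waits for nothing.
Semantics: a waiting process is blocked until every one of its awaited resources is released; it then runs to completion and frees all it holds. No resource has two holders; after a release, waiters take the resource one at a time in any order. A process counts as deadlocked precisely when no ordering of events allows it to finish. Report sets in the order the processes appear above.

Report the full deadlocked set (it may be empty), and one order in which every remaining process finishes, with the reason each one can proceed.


No process is deadlocked.
Key observation: the wait graph is acyclic; completion cascades from the unblocked processes through everyone else.
One completion order for the rest: J5, J2, J9, J1, J4, J3, J8, J7.
Check, step by step:
  J5 waits on nothing -> runs at once and releases L10
  J2 waits on nothing -> runs at once and releases L6
  J9 waits on nothing -> runs at once and releases L15 and L18
  J1: everything it awaited (L18) is free; runs, freeing L12 and L8
  J4: everything it awaited (L8) is free; runs, freeing L2
  J3 waits on nothing -> runs at once and releases L16
  J8: everything it awaited (L2, L6 and L18) is free; runs, freeing L20
  J7: everything it awaited (L20, L18 and L12) is free; runs, freeing L1 and L13


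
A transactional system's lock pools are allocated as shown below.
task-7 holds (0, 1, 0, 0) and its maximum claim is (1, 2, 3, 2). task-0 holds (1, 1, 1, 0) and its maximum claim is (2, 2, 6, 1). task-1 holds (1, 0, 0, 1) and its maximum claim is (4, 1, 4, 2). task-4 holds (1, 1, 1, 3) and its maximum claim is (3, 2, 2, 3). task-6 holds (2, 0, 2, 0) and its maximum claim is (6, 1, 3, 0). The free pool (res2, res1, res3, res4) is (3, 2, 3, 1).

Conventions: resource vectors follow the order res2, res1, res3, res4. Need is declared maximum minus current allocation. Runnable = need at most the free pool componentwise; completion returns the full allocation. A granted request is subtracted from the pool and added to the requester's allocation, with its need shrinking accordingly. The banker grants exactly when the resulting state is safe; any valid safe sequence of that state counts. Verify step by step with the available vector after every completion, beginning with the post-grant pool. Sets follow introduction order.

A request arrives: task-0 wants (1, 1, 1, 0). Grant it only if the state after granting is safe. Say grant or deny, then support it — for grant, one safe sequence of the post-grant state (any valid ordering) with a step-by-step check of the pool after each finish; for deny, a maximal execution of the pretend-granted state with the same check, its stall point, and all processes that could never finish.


DENY. Granting would leave the state unsafe.
Key observation: after task-4, task-7 the pool peaks at (3, 3, 3, 4), and each blocked process is short somewhere: task-0 on res3; task-1 on res3; task-6 on res2.
Pretend the grant happened; the run task-4, task-7 goes as far as possible. Check, step by step:
  pool = (2, 1, 2, 1)
  run task-4 (needs (2, 1, 1, 0), free (2, 1, 2, 1)); after release of (1, 1, 1, 3) the pool is (3, 2, 3, 4)
  run task-7 (needs (1, 1, 3, 2), free (3, 2, 3, 4)); after release of (0, 1, 0, 0) the pool is (3, 3, 3, 4)
  task-0 cannot run: need (0, 0, 4, 1) vs free (3, 3, 3, 4) (insufficient res3)
  task-1 cannot run: need (3, 1, 4, 1) vs free (3, 3, 3, 4) (insufficient res3)
  task-6 cannot run: need (4, 1, 1, 0) vs free (3, 3, 3, 4) (insufficient res2)
Post-grant, the permanently blocked set is task-0, task-1 and task-6.


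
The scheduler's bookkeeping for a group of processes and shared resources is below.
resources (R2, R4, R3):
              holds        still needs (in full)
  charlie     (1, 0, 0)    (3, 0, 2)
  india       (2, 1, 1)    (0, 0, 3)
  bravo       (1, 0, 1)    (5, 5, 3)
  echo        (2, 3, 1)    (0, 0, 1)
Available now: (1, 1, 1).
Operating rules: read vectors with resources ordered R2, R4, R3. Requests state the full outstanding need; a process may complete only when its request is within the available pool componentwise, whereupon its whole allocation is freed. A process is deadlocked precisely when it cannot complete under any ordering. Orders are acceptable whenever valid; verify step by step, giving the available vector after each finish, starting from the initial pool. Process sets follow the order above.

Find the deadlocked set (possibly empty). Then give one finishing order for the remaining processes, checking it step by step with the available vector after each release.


The deadlocked set is india and bravo.
Key observation: the pool after echo, charlie is (4, 4, 2); every surviving request exceeds it in R3, so progress ends there.
One completion order for the rest: echo, charlie. Verifying each step:
  pool = (1, 1, 1)
  echo needs (0, 0, 1) <= (1, 1, 1) -> finishes; pool += (2, 3, 1) = (3, 4, 2)
  charlie needs (3, 0, 2) <= (3, 4, 2) -> finishes; pool += (1, 0, 0) = (4, 4, 2)
The blocked processes can never fit:
  india still needs (0, 0, 3) but only (4, 4, 2) is free — short on R3
  bravo still needs (5, 5, 3) but only (4, 4, 2) is free — short on R2, R4 and R3


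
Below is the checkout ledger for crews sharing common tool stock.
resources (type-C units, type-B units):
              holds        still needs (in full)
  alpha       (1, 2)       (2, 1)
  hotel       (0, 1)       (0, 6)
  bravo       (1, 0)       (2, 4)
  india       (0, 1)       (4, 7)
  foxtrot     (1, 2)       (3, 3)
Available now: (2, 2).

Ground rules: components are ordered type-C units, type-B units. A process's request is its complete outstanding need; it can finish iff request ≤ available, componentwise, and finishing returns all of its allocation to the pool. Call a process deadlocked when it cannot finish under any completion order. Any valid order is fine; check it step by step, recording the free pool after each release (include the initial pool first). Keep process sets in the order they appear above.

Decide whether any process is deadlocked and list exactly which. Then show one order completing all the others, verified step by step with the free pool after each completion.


No process is deadlocked.
Key observation: alpha can run right away; the returned allocation unlocks the remaining processes in turn.
The rest can finish in the order alpha, foxtrot, hotel, bravo, india. Step-by-step check:
  pool = (2, 2)
  alpha: need (2, 1) fits (2, 2); releases (1, 2), pool now (3, 4)
  foxtrot: need (3, 3) fits (3, 4); releases (1, 2), pool now (4, 6)
  hotel: need (0, 6) fits (4, 6); releases (0, 1), pool now (4, 7)
  bravo: need (2, 4) fits (4, 7); releases (1, 0), pool now (5, 7)
  india: need (4, 7) fits (5, 7); releases (0, 1), pool now (5, 8)


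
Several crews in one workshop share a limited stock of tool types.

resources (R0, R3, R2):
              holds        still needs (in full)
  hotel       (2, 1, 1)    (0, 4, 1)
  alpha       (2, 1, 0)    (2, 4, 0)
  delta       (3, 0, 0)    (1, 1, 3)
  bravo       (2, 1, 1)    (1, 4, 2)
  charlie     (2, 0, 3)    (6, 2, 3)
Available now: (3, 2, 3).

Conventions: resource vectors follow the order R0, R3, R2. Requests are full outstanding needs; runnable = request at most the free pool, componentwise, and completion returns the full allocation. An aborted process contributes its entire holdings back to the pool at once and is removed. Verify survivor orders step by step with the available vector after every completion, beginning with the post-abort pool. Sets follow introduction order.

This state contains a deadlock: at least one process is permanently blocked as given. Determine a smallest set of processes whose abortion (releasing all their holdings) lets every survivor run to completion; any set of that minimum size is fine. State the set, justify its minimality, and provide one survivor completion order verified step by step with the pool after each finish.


Abort hotel and alpha.
Key observation: aborting hotel and alpha returns (4, 2, 1), and bravo — hopeless before — runs at step 1 with the returned capacity in the pool.
Why nothing smaller works — every single abort fails: hotel alone leaves alpha blocked (short on R3); alpha alone leaves hotel blocked (short on R3); delta alone leaves hotel blocked (short on R3); bravo alone leaves hotel blocked (short on R3); charlie alone leaves hotel blocked (short on R3).
One survivor order: bravo, charlie, delta. Check, step by step (post-abort pool first):
  pool = (7, 4, 4)
  bravo needs (1, 4, 2) <= (7, 4, 4) -> finishes; pool += (2, 1, 1) = (9, 5, 5)
  charlie needs (6, 2, 3) <= (9, 5, 5) -> finishes; pool += (2, 0, 3) = (11, 5, 8)
  delta needs (1, 1, 3) <= (11, 5, 8) -> finishes; pool += (3, 0, 0) = (14, 5, 8)


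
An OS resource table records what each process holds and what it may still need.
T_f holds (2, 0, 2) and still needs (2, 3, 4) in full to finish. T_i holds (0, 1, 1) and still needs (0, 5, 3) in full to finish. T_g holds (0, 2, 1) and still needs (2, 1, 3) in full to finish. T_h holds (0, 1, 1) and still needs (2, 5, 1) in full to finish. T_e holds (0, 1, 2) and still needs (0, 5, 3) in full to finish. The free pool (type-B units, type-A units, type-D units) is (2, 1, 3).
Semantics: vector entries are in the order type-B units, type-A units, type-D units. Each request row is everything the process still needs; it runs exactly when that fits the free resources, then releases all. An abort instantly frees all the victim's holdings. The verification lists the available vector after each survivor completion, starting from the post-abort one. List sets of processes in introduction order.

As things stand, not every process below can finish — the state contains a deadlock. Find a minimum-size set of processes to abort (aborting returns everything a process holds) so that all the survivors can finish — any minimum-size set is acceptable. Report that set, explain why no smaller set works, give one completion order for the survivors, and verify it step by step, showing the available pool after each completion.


Minimum abort set: T_h and T_e.
Key observation: the returned (0, 2, 3) from T_h and T_e is what brings T_i — unrunnable before, under any order — into play at step 3.
Why nothing smaller works — every single abort fails: T_f alone leaves T_i blocked (short on type-A units); T_i alone leaves T_h blocked (short on type-A units); T_g alone leaves T_i blocked (short on type-A units); T_h alone leaves T_i blocked (short on type-A units); T_e alone leaves T_i blocked (short on type-A units).
Survivors finish in the order: T_g, T_f, T_i. Check, step by step (pool after the aborts first):
  pool = (2, 3, 6)
  T_g: need (2, 1, 3) fits (2, 3, 6); releases (0, 2, 1), pool now (2, 5, 7)
  T_f: need (2, 3, 4) fits (2, 5, 7); releases (2, 0, 2), pool now (4, 5, 9)
  T_i: need (0, 5, 3) fits (4, 5, 9); releases (0, 1, 1), pool now (4, 6, 10)


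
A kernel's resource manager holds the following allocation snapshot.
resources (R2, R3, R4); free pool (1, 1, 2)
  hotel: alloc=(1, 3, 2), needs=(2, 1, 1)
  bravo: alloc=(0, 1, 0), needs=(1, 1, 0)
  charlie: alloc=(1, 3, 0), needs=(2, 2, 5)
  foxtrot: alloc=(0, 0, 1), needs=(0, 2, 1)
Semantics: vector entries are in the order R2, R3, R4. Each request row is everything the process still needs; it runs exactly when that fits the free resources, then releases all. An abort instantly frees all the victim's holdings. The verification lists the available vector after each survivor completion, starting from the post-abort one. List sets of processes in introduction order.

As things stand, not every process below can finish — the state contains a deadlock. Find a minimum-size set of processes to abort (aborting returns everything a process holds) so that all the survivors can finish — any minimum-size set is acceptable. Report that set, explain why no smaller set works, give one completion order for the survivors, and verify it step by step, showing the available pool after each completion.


Minimum abort set: charlie.
Key observation: before aborting charlie, hotel was permanently blocked — no order could ever run it; afterwards it completes at step 3.
Why nothing smaller works: aborting no one leaves the state deadlocked as given.
Survivors finish in the order: bravo, foxtrot, hotel. Check, step by step (pool after the aborts first):
  pool = (2, 4, 2)
  bravo needs (1, 1, 0) <= (2, 4, 2) -> finishes; pool += (0, 1, 0) = (2, 5, 2)
  foxtrot needs (0, 2, 1) <= (2, 5, 2) -> finishes; pool += (0, 0, 1) = (2, 5, 3)
  hotel needs (2, 1, 1) <= (2, 5, 3) -> finishes; pool += (1, 3, 2) = (3, 8, 5)
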